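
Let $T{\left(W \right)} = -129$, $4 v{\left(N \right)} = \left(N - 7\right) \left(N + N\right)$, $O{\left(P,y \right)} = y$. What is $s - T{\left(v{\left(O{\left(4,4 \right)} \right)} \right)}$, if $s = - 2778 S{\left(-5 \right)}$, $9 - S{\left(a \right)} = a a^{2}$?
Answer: $-372123$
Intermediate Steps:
$v{\left(N \right)} = \frac{N \left(-7 + N\right)}{2}$ ($v{\left(N \right)} = \frac{\left(N - 7\right) \left(N + N\right)}{4} = \frac{\left(-7 + N\right) 2 N}{4} = \frac{2 N \left(-7 + N\right)}{4} = \frac{N \left(-7 + N\right)}{2}$)
$S{\left(a \right)} = 9 - a^{3}$ ($S{\left(a \right)} = 9 - a a^{2} = 9 - a^{3}$)
$s = -372252$ ($s = - 2778 \left(9 - \left(-5\right)^{3}\right) = - 2778 \left(9 - -125\right) = - 2778 \left(9 + 125\right) = \left(-2778\right) 134 = -372252$)
$s - T{\left(v{\left(O{\left(4,4 \right)} \right)} \right)} = -372252 - -129 = -372252 + 129 = -372123$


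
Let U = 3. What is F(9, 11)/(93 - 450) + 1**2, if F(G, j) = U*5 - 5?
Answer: 347/357 ≈ 0.97199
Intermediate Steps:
F(G, j) = 10 (F(G, j) = 3*5 - 5 = 15 - 5 = 10)
F(9, 11)/(93 - 450) + 1**2 = 10/(93 - 450) + 1**2 = 10/(-357) + 1 = 10*(-1/357) + 1 = -10/357 + 1 = 347/357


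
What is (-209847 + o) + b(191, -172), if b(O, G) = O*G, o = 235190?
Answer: -7509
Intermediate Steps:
b(O, G) = G*O
(-209847 + o) + b(191, -172) = (-209847 + 235190) - 172*191 = 25343 - 32852 = -7509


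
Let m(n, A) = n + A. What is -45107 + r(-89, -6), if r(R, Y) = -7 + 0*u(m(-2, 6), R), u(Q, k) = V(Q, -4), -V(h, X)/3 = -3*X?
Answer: -45114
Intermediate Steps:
m(n, A) = A + n
V(h, X) = 9*X (V(h, X) = -(-9)*X = 9*X)
u(Q, k) = -36 (u(Q, k) = 9*(-4) = -36)
r(R, Y) = -7 (r(R, Y) = -7 + 0*(-36) = -7 + 0 = -7)
-45107 + r(-89, -6) = -45107 - 7 = -45114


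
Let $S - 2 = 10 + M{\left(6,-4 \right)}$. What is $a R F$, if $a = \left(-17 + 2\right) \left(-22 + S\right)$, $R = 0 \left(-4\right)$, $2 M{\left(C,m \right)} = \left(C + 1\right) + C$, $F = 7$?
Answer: $0$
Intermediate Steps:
$M{\left(C,m \right)} = \frac{1}{2} + C$ ($M{\left(C,m \right)} = \frac{\left(C + 1\right) + C}{2} = \frac{\left(1 + C\right) + C}{2} = \frac{1 + 2 C}{2} = \frac{1}{2} + C$)
$S = \frac{37}{2}$ ($S = 2 + \left(10 + \left(\frac{1}{2} + 6\right)\right) = 2 + \left(10 + \frac{13}{2}\right) = 2 + \frac{33}{2} = \frac{37}{2} \approx 18.5$)
$R = 0$
$a = \frac{105}{2}$ ($a = \left(-17 + 2\right) \left(-22 + \frac{37}{2}\right) = \left(-15\right) \left(- \frac{7}{2}\right) = \frac{105}{2} \approx 52.5$)
$a R F = \frac{105}{2} \cdot 0 \cdot 7 = 0 \cdot 7 = 0$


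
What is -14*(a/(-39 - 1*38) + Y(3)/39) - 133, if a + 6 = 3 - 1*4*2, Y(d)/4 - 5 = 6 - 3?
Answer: -5713/39 ≈ -146.49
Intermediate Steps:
Y(d) = 32 (Y(d) = 20 + 4*(6 - 3) = 20 + 4*3 = 20 + 12 = 32)
a = -11 (a = -6 + (3 - 1*4*2) = -6 + (3 - 4*2) = -6 + (3 - 8) = -6 - 5 = -11)
-14*(a/(-39 - 1*38) + Y(3)/39) - 133 = -14*(-11/(-39 - 1*38) + 32/39) - 133 = -14*(-11/(-39 - 38) + 32*(1/39)) - 133 = -14*(-11/(-77) + 32/39) - 133 = -14*(-11*(-1/77) + 32/39) - 133 = -14*(⅐ + 32/39) - 133 = -14*263/273 - 133 = -526/39 - 133 = -5713/39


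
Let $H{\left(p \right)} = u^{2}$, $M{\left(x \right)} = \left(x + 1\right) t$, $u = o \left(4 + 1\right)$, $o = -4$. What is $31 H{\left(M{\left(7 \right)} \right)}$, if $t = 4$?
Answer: $12400$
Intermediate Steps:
$u = -20$ ($u = - 4 \left(4 + 1\right) = \left(-4\right) 5 = -20$)
$M{\left(x \right)} = 4 + 4 x$ ($M{\left(x \right)} = \left(x + 1\right) 4 = \left(1 + x\right) 4 = 4 + 4 x$)
$H{\left(p \right)} = 400$ ($H{\left(p \right)} = \left(-20\right)^{2} = 400$)
$31 H{\left(M{\left(7 \right)} \right)} = 31 \cdot 400 = 12400$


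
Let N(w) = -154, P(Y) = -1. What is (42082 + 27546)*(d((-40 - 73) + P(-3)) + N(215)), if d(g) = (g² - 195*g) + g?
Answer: 2434055624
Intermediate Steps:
d(g) = g² - 194*g
(42082 + 27546)*(d((-40 - 73) + P(-3)) + N(215)) = (42082 + 27546)*(((-40 - 73) - 1)*(-194 + ((-40 - 73) - 1)) - 154) = 69628*((-113 - 1)*(-194 + (-113 - 1)) - 154) = 69628*(-114*(-194 - 114) - 154) = 69628*(-114*(-308) - 154) = 69628*(35112 - 154) = 69628*34958 = 2434055624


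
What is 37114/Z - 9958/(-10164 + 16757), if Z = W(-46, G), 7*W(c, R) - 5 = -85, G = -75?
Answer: -856822427/263720 ≈ -3249.0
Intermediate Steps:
W(c, R) = -80/7 (W(c, R) = 5/7 + (⅐)*(-85) = 5/7 - 85/7 = -80/7)
Z = -80/7 ≈ -11.429
37114/Z - 9958/(-10164 + 16757) = 37114/(-80/7) - 9958/(-10164 + 16757) = 37114*(-7/80) - 9958/6593 = -129899/40 - 9958*1/6593 = -129899/40 - 9958/6593 = -856822427/263720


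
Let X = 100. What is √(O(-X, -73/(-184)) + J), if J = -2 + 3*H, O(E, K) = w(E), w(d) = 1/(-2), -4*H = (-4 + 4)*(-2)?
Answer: I*√10/2 ≈ 1.5811*I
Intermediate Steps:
H = 0 (H = -(-4 + 4)*(-2)/4 = -0*(-2) = -¼*0 = 0)
w(d) = -½
O(E, K) = -½
J = -2 (J = -2 + 3*0 = -2 + 0 = -2)
√(O(-X, -73/(-184)) + J) = √(-½ - 2) = √(-5/2) = I*√10/2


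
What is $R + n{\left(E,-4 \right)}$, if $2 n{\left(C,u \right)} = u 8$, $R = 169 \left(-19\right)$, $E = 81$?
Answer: $-3227$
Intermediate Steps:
$R = -3211$
$n{\left(C,u \right)} = 4 u$ ($n{\left(C,u \right)} = \frac{u 8}{2} = \frac{8 u}{2} = 4 u$)
$R + n{\left(E,-4 \right)} = -3211 + 4 \left(-4\right) = -3211 - 16 = -3227$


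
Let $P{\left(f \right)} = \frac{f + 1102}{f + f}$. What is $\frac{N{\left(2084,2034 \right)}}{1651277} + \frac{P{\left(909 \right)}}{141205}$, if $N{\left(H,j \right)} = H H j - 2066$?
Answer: $\frac{73152392921859557}{13674208324230} \approx 5349.7$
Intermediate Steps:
$N{\left(H,j \right)} = -2066 + j H^{2}$ ($N{\left(H,j \right)} = H^{2} j - 2066 = j H^{2} - 2066 = -2066 + j H^{2}$)
$P{\left(f \right)} = \frac{1102 + f}{2 f}$
$\frac{N{\left(2084,2034 \right)}}{1651277} + \frac{P{\left(909 \right)}}{141205} = \frac{-2066 + 2034 \cdot 2084^{2}}{1651277} + \frac{\frac{1}{2} \cdot \frac{1}{909} \left(1102 + 909\right)}{141205} = \left(-2066 + 2034 \cdot 4343056\right) \frac{1}{1651277} + \frac{1}{2} \cdot \frac{1}{909} \cdot 2011 \cdot \frac{1}{141205} = \left(-2066 + 8833775904\right) \frac{1}{1651277} + \frac{2011}{1818} \cdot \frac{1}{141205} = 8833773838 \cdot \frac{1}{1651277} + \frac{2011}{256710690} = \frac{8833773838}{1651277} + \frac{2011}{256710690} = \frac{73152392921859557}{13674208324230}$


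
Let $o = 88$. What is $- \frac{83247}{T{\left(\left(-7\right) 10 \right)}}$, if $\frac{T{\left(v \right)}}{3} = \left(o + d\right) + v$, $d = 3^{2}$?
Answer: $- \frac{27749}{27} \approx -1027.7$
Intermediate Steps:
$d = 9$
$T{\left(v \right)} = 291 + 3 v$ ($T{\left(v \right)} = 3 \left(\left(88 + 9\right) + v\right) = 3 \left(97 + v\right) = 291 + 3 v$)
$- \frac{83247}{T{\left(\left(-7\right) 10 \right)}} = - \frac{83247}{291 + 3 \left(\left(-7\right) 10\right)} = - \frac{83247}{291 + 3 \left(-70\right)} = - \frac{83247}{291 - 210} = - \frac{83247}{81} = \left(-83247\right) \frac{1}{81} = - \frac{27749}{27}$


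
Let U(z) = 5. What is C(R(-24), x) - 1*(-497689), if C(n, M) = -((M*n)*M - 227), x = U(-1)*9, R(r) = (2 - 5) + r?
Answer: 552591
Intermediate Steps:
R(r) = -3 + r
x = 45 (x = 5*9 = 45)
C(n, M) = 227 - n*M**2 (C(n, M) = -(n*M**2 - 227) = -(-227 + n*M**2) = 227 - n*M**2)
C(R(-24), x) - 1*(-497689) = (227 - 1*(-3 - 24)*45**2) - 1*(-497689) = (227 - 1*(-27)*2025) + 497689 = (227 + 54675) + 497689 = 54902 + 497689 = 552591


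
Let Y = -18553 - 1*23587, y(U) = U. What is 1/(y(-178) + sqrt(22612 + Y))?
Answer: -89/25606 - I*sqrt(4882)/25606 ≈ -0.0034757 - 0.0027287*I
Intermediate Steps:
Y = -42140 (Y = -18553 - 23587 = -42140)
1/(y(-178) + sqrt(22612 + Y)) = 1/(-178 + sqrt(22612 - 42140)) = 1/(-178 + sqrt(-19528)) = 1/(-178 + 2*I*sqrt(4882))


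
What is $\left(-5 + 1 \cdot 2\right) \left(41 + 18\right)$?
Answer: $-177$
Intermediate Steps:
$\left(-5 + 1 \cdot 2\right) \left(41 + 18\right) = \left(-5 + 2\right) 59 = \left(-3\right) 59 = -177$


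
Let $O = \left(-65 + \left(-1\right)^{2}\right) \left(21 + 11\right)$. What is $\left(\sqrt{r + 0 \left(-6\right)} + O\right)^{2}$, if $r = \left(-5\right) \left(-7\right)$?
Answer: $\left(2048 - \sqrt{35}\right)^{2} \approx 4.1701 \cdot 10^{6}$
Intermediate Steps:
$r = 35$
$O = -2048$ ($O = \left(-65 + 1\right) 32 = \left(-64\right) 32 = -2048$)
$\left(\sqrt{r + 0 \left(-6\right)} + O\right)^{2} = \left(\sqrt{35 + 0 \left(-6\right)} - 2048\right)^{2} = \left(\sqrt{35 + 0} - 2048\right)^{2} = \left(\sqrt{35} - 2048\right)^{2} = \left(-2048 + \sqrt{35}\right)^{2}$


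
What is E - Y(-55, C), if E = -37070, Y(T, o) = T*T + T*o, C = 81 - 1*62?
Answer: -39050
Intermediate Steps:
C = 19 (C = 81 - 62 = 19)
Y(T, o) = T**2 + T*o
E - Y(-55, C) = -37070 - (-55)*(-55 + 19) = -37070 - (-55)*(-36) = -37070 - 1*1980 = -37070 - 1980 = -39050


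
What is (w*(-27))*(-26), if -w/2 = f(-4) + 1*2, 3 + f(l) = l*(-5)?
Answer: -26676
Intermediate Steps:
f(l) = -3 - 5*l (f(l) = -3 + l*(-5) = -3 - 5*l)
w = -38 (w = -2*((-3 - 5*(-4)) + 1*2) = -2*((-3 + 20) + 2) = -2*(17 + 2) = -2*19 = -38)
(w*(-27))*(-26) = -38*(-27)*(-26) = 1026*(-26) = -26676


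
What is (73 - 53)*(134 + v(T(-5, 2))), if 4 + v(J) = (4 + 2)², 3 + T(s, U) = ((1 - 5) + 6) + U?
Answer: 3320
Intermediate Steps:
T(s, U) = -1 + U (T(s, U) = -3 + (((1 - 5) + 6) + U) = -3 + ((-4 + 6) + U) = -3 + (2 + U) = -1 + U)
v(J) = 32 (v(J) = -4 + (4 + 2)² = -4 + 6² = -4 + 36 = 32)
(73 - 53)*(134 + v(T(-5, 2))) = (73 - 53)*(134 + 32) = 20*166 = 3320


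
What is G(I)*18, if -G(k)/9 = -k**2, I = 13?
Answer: 27378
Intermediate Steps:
G(k) = 9*k**2 (G(k) = -(-9)*k**2 = 9*k**2)
G(I)*18 = (9*13**2)*18 = (9*169)*18 = 1521*18 = 27378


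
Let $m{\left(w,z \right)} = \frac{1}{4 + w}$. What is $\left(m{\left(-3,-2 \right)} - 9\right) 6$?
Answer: $-48$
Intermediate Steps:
$\left(m{\left(-3,-2 \right)} - 9\right) 6 = \left(\frac{1}{4 - 3} - 9\right) 6 = \left(1^{-1} - 9\right) 6 = \left(1 - 9\right) 6 = \left(-8\right) 6 = -48$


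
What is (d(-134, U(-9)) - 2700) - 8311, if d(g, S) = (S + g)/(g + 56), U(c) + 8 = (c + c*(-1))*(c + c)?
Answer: -429358/39 ≈ -11009.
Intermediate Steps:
U(c) = -8 (U(c) = -8 + (c + c*(-1))*(c + c) = -8 + (c - c)*(2*c) = -8 + 0*(2*c) = -8 + 0 = -8)
d(g, S) = (S + g)/(56 + g)
(d(-134, U(-9)) - 2700) - 8311 = ((-8 - 134)/(56 - 134) - 2700) - 8311 = (-142/(-78) - 2700) - 8311 = (-1/78*(-142) - 2700) - 8311 = (71/39 - 2700) - 8311 = -105229/39 - 8311 = -429358/39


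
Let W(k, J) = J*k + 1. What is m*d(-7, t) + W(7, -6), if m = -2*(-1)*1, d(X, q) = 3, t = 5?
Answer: -35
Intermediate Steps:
W(k, J) = 1 + J*k
m = 2 (m = 2*1 = 2)
m*d(-7, t) + W(7, -6) = 2*3 + (1 - 6*7) = 6 + (1 - 42) = 6 - 41 = -35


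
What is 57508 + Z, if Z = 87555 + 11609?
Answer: 156672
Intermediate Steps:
Z = 99164
57508 + Z = 57508 + 99164 = 156672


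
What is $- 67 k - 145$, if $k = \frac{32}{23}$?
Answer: $- \frac{5479}{23} \approx -238.22$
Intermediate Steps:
$k = \frac{32}{23}$ ($k = 32 \cdot \frac{1}{23} = \frac{32}{23} \approx 1.3913$)
$- 67 k - 145 = \left(-67\right) \frac{32}{23} - 145 = - \frac{2144}{23} - 145 = - \frac{5479}{23}$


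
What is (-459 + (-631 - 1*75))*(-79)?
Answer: 92035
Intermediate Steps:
(-459 + (-631 - 1*75))*(-79) = (-459 + (-631 - 75))*(-79) = (-459 - 706)*(-79) = -1165*(-79) = 92035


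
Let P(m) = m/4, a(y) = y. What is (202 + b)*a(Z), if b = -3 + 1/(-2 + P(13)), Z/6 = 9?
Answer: 53946/5 ≈ 10789.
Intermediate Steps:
Z = 54 (Z = 6*9 = 54)
P(m) = m/4 (P(m) = m*(¼) = m/4)
b = -11/5 (b = -3 + 1/(-2 + (¼)*13) = -3 + 1/(-2 + 13/4) = -3 + 1/(5/4) = -3 + ⅘ = -11/5 ≈ -2.2000)
(202 + b)*a(Z) = (202 - 11/5)*54 = (999/5)*54 = 53946/5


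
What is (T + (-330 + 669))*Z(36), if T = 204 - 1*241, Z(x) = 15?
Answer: 4530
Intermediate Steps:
T = -37 (T = 204 - 241 = -37)
(T + (-330 + 669))*Z(36) = (-37 + (-330 + 669))*15 = (-37 + 339)*15 = 302*15 = 4530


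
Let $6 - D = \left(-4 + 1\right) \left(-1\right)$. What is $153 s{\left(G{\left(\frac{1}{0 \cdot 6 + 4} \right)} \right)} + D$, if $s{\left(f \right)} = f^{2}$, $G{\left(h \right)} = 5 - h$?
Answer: $\frac{55281}{16} \approx 3455.1$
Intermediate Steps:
$D = 3$ ($D = 6 - \left(-4 + 1\right) \left(-1\right) = 6 - \left(-3\right) \left(-1\right) = 6 - 3 = 3$)
$153 s{\left(G{\left(\frac{1}{0 \cdot 6 + 4} \right)} \right)} + D = 153 \left(5 - \frac{1}{0 \cdot 6 + 4}\right)^{2} + 3 = 153 \left(5 - \frac{1}{0 + 4}\right)^{2} + 3 = 153 \left(5 - \frac{1}{4}\right)^{2} + 3 = 153 \left(\frac{19}{4}\right)^{2} + 3 = 153 \cdot \frac{361}{16} + 3 = \frac{55233}{16} + 3 = \frac{55281}{16}$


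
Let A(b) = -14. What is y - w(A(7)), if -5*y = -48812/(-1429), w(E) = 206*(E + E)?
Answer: 41163548/7145 ≈ 5761.2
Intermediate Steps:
w(E) = 412*E (w(E) = 206*(2*E) = 412*E)
y = -48812/7145 (y = -(-48812)/(5*(-1429)) = -(-48812)*(-1)/(5*1429) = -1/5*48812/1429 = -48812/7145 ≈ -6.8316)
y - w(A(7)) = -48812/7145 - 412*(-14) = -48812/7145 - 1*(-5768) = -48812/7145 + 5768 = 41163548/7145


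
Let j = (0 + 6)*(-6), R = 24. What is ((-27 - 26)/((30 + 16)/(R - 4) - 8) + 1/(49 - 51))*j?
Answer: -6018/19 ≈ -316.74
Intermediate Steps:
j = -36 (j = 6*(-6) = -36)
((-27 - 26)/((30 + 16)/(R - 4) - 8) + 1/(49 - 51))*j = ((-27 - 26)/((30 + 16)/(24 - 4) - 8) + 1/(49 - 51))*(-36) = (-53/(46/20 - 8) + 1/(-2))*(-36) = (-53/(46*(1/20) - 8) - ½)*(-36) = (-53/(23/10 - 8) - ½)*(-36) = (-53/(-57/10) - ½)*(-36) = (-53*(-10/57) - ½)*(-36) = (530/57 - ½)*(-36) = (1003/114)*(-36) = -6018/19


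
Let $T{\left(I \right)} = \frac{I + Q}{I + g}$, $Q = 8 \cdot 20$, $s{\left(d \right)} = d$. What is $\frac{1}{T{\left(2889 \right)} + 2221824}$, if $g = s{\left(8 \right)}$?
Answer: $\frac{2897}{6436627177} \approx 4.5008 \cdot 10^{-7}$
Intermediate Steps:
$Q = 160$
$g = 8$
$T{\left(I \right)} = \frac{160 + I}{8 + I}$ ($T{\left(I \right)} = \frac{I + 160}{I + 8} = \frac{160 + I}{8 + I}$)
$\frac{1}{T{\left(2889 \right)} + 2221824} = \frac{1}{\frac{160 + 2889}{8 + 2889} + 2221824} = \frac{1}{\frac{1}{2897} \cdot 3049 + 2221824} = \frac{1}{\frac{3049}{2897} + 2221824} = \frac{1}{\frac{6436627177}{2897}} = \frac{2897}{6436627177}$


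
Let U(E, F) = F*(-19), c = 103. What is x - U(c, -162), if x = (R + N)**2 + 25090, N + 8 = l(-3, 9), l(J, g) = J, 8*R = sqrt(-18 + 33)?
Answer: 1416527/64 - 11*sqrt(15)/4 ≈ 22123.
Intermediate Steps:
R = sqrt(15)/8 (R = sqrt(-18 + 33)/8 = sqrt(15)/8 ≈ 0.48412)
N = -11 (N = -8 - 3 = -11)
U(E, F) = -19*F
x = 25090 + (-11 + sqrt(15)/8)**2 (x = (sqrt(15)/8 - 11)**2 + 25090 = (-11 + sqrt(15)/8)**2 + 25090 = 25090 + (-11 + sqrt(15)/8)**2 ≈ 25201.)
x - U(c, -162) = (1613519/64 - 11*sqrt(15)/4) - (-19)*(-162) = (1613519/64 - 11*sqrt(15)/4) - 1*3078 = (1613519/64 - 11*sqrt(15)/4) - 3078 = 1416527/64 - 11*sqrt(15)/4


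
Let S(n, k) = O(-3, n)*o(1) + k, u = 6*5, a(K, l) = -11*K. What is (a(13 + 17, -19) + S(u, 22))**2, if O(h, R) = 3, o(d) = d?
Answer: 93025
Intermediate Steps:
u = 30
S(n, k) = 3 + k (S(n, k) = 3*1 + k = 3 + k)
(a(13 + 17, -19) + S(u, 22))**2 = (-11*(13 + 17) + (3 + 22))**2 = (-11*30 + 25)**2 = (-330 + 25)**2 = (-305)**2 = 93025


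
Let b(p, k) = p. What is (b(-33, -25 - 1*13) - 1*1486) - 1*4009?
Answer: -5528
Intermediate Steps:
(b(-33, -25 - 1*13) - 1*1486) - 1*4009 = (-33 - 1*1486) - 1*4009 = (-33 - 1486) - 4009 = -1519 - 4009 = -5528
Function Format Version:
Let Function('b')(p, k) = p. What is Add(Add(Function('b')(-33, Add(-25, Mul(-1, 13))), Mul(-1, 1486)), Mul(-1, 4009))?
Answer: -5528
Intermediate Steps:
Add(Add(Function('b')(-33, Add(-25, Mul(-1, 13))), Mul(-1, 1486)), Mul(-1, 4009)) = Add(Add(-33, Mul(-1, 1486)), Mul(-1, 4009)) = Add(Add(-33, -1486), -4009) = Add(-1519, -4009) = -5528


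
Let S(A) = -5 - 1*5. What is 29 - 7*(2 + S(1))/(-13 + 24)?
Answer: 375/11 ≈ 34.091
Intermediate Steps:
S(A) = -10 (S(A) = -5 - 5 = -10)
29 - 7*(2 + S(1))/(-13 + 24) = 29 - 7*(2 - 10)/(-13 + 24) = 29 - (-56)/11 = 29 - 7*(-8/11) = 29 + 56/11 = 375/11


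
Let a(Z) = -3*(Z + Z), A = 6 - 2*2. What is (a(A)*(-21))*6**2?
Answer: 9072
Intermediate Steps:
A = 2 (A = 6 - 4 = 2)
a(Z) = -6*Z
(a(A)*(-21))*6**2 = (-6*2*(-21))*6**2 = -12*(-21)*36 = 252*36 = 9072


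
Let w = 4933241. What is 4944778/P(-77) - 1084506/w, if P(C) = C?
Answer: -24393865072460/379859557 ≈ -64218.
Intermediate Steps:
4944778/P(-77) - 1084506/w = 4944778/(-77) - 1084506/4933241 = 4944778*(-1/77) - 1084506*1/4933241 = -4944778/77 - 1084506/4933241 = -24393865072460/379859557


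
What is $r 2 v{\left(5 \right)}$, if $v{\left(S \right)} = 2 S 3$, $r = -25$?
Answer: $-1500$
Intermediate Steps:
$v{\left(S \right)} = 6 S$
$r 2 v{\left(5 \right)} = \left(-25\right) 2 \cdot 6 \cdot 5 = \left(-50\right) 30 = -1500$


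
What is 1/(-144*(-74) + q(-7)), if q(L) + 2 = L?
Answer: 1/10647 ≈ 9.3923e-5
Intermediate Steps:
q(L) = -2 + L
1/(-144*(-74) + q(-7)) = 1/(-144*(-74) + (-2 - 7)) = 1/(10656 - 9) = 1/10647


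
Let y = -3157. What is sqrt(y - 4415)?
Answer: 2*I*sqrt(1893) ≈ 87.017*I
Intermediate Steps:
sqrt(y - 4415) = sqrt(-3157 - 4415) = sqrt(-7572) = 2*I*sqrt(1893)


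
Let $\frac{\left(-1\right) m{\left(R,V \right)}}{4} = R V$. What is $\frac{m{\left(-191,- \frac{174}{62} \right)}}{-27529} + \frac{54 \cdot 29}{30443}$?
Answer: $\frac{3359908158}{25980025757} \approx 0.12933$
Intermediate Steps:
$m{\left(R,V \right)} = - 4 R V$
$\frac{m{\left(-191,- \frac{174}{62} \right)}}{-27529} + \frac{54 \cdot 29}{30443} = \frac{\left(-4\right) \left(-191\right) \left(- \frac{174}{62}\right)}{-27529} + \frac{54 \cdot 29}{30443} = \left(-4\right) \left(-191\right) \left(\left(-174\right) \frac{1}{62}\right) \left(- \frac{1}{27529}\right) + 1566 \cdot \frac{1}{30443} = \left(-4\right) \left(-191\right) \left(- \frac{87}{31}\right) \left(- \frac{1}{27529}\right) + \frac{1566}{30443} = \left(- \frac{66468}{31}\right) \left(- \frac{1}{27529}\right) + \frac{1566}{30443} = \frac{66468}{853399} + \frac{1566}{30443} = \frac{3359908158}{25980025757}$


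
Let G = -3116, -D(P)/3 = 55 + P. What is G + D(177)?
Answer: -3812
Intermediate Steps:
D(P) = -165 - 3*P (D(P) = -3*(55 + P) = -165 - 3*P)
G + D(177) = -3116 + (-165 - 3*177) = -3116 + (-165 - 531) = -3116 - 696 = -3812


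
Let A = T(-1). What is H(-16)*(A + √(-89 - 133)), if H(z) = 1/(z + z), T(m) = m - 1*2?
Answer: 3/32 - I*√222/32 ≈ 0.09375 - 0.46561*I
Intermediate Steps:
T(m) = -2 + m (T(m) = m - 2 = -2 + m)
H(z) = 1/(2*z)
A = -3 (A = -2 - 1 = -3)
H(-16)*(A + √(-89 - 133)) = ((½)/(-16))*(-3 + √(-89 - 133)) = ((½)*(-1/16))*(-3 + √(-222)) = -(-3 + I*√222)/32 = 3/32 - I*√222/32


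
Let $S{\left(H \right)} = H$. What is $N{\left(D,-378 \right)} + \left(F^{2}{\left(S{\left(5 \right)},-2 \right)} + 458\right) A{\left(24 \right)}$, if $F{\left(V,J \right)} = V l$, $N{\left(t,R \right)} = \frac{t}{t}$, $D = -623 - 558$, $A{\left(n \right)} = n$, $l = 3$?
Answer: $16393$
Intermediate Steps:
$D = -1181$
$N{\left(t,R \right)} = 1$
$F{\left(V,J \right)} = 3 V$ ($F{\left(V,J \right)} = V 3 = 3 V$)
$N{\left(D,-378 \right)} + \left(F^{2}{\left(S{\left(5 \right)},-2 \right)} + 458\right) A{\left(24 \right)} = 1 + \left(\left(3 \cdot 5\right)^{2} + 458\right) 24 = 1 + \left(15^{2} + 458\right) 24 = 1 + \left(225 + 458\right) 24 = 1 + 683 \cdot 24 = 1 + 16392 = 16393$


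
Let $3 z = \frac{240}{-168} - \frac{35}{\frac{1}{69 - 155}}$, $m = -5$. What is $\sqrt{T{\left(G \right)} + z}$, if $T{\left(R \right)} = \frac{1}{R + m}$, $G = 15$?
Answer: $\frac{\sqrt{4914490}}{70} \approx 31.669$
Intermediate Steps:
$T{\left(R \right)} = \frac{1}{-5 + R}$ ($T{\left(R \right)} = \frac{1}{R - 5} = \frac{1}{-5 + R}$)
$z = \frac{7020}{7}$ ($z = \frac{\frac{240}{-168} - \frac{35}{\frac{1}{69 - 155}}}{3} = \frac{240 \left(- \frac{1}{168}\right) - \frac{35}{\frac{1}{-86}}}{3} = \frac{- \frac{10}{7} - \frac{35}{- \frac{1}{86}}}{3} = \frac{- \frac{10}{7} - -3010}{3} = \frac{- \frac{10}{7} + 3010}{3} = \frac{1}{3} \cdot \frac{21060}{7} = \frac{7020}{7} \approx 1002.9$)
$\sqrt{T{\left(G \right)} + z} = \sqrt{\frac{1}{-5 + 15} + \frac{7020}{7}} = \sqrt{\frac{1}{10} + \frac{7020}{7}} = \sqrt{\frac{70207}{70}} = \frac{\sqrt{4914490}}{70}$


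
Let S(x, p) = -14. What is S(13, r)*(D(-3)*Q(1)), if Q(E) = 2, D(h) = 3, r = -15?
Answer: -84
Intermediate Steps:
S(13, r)*(D(-3)*Q(1)) = -42*2 = -14*6 = -84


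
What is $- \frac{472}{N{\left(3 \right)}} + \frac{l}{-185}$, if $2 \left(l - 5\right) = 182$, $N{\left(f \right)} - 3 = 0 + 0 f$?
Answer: $- \frac{87608}{555} \approx -157.85$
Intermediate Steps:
$N{\left(f \right)} = 3$ ($N{\left(f \right)} = 3 + \left(0 + 0 f\right) = 3 + \left(0 + 0\right) = 3 + 0 = 3$)
$l = 96$ ($l = 5 + \frac{1}{2} \cdot 182 = 5 + 91 = 96$)
$- \frac{472}{N{\left(3 \right)}} + \frac{l}{-185} = - \frac{472}{3} + \frac{96}{-185} = \left(-472\right) \frac{1}{3} + 96 \left(- \frac{1}{185}\right) = - \frac{472}{3} - \frac{96}{185} = - \frac{87608}{555}$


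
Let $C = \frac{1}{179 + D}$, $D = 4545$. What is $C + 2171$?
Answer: $\frac{10255805}{4724} \approx 2171.0$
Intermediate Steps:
$C = \frac{1}{4724}$ ($C = \frac{1}{179 + 4545} = \frac{1}{4724} \approx 0.00021168$)
$C + 2171 = \frac{1}{4724} + 2171 = \frac{10255805}{4724}$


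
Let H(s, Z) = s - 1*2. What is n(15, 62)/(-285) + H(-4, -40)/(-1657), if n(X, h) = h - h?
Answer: 6/1657 ≈ 0.0036210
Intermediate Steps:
n(X, h) = 0
H(s, Z) = -2 + s (H(s, Z) = s - 2 = -2 + s)
n(15, 62)/(-285) + H(-4, -40)/(-1657) = 0/(-285) + (-2 - 4)/(-1657) = 0*(-1/285) - 6*(-1/1657) = 0 + 6/1657 = 6/1657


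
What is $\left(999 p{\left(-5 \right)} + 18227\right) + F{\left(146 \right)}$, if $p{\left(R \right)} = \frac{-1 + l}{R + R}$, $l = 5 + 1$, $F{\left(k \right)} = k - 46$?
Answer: $\frac{35655}{2} \approx 17828.0$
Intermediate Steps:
$F{\left(k \right)} = -46 + k$ ($F{\left(k \right)} = k - 46 = -46 + k$)
$l = 6$
$p{\left(R \right)} = \frac{5}{2 R}$ ($p{\left(R \right)} = \frac{-1 + 6}{R + R} = \frac{5}{2 R}$)
$\left(999 p{\left(-5 \right)} + 18227\right) + F{\left(146 \right)} = \left(999 \frac{5}{2 \left(-5\right)} + 18227\right) + \left(-46 + 146\right) = \left(999 \cdot \frac{5}{2} \left(- \frac{1}{5}\right) + 18227\right) + 100 = \left(999 \left(- \frac{1}{2}\right) + 18227\right) + 100 = \left(- \frac{999}{2} + 18227\right) + 100 = \frac{35455}{2} + 100 = \frac{35655}{2}$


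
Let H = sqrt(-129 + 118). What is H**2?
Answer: -11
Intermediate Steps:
H = I*sqrt(11) (H = sqrt(-11) = I*sqrt(11) ≈ 3.3166*I)
H**2 = (I*sqrt(11))**2 = -11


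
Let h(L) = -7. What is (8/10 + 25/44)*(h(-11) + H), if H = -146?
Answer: -46053/220 ≈ -209.33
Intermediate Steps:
(8/10 + 25/44)*(h(-11) + H) = (8/10 + 25/44)*(-7 - 146) = (8*(⅒) + 25*(1/44))*(-153) = (⅘ + 25/44)*(-153) = (301/220)*(-153) = -46053/220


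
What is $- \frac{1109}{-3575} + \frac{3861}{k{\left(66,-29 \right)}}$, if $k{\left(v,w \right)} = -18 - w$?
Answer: $\frac{1255934}{3575} \approx 351.31$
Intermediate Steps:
$- \frac{1109}{-3575} + \frac{3861}{k{\left(66,-29 \right)}} = - \frac{1109}{-3575} + \frac{3861}{-18 - -29} = \left(-1109\right) \left(- \frac{1}{3575}\right) + \frac{3861}{-18 + 29} = \frac{1109}{3575} + \frac{3861}{11} = \frac{1109}{3575} + 3861 \cdot \frac{1}{11} = \frac{1109}{3575} + 351 = \frac{1255934}{3575}$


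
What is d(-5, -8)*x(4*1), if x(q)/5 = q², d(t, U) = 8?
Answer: 640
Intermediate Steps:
x(q) = 5*q²
d(-5, -8)*x(4*1) = 8*(5*(4*1)²) = 8*(5*4²) = 8*(5*16) = 8*80 = 640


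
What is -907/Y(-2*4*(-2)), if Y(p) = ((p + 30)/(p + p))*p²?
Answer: -907/368 ≈ -2.4647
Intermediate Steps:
Y(p) = p*(30 + p)/2 (Y(p) = ((30 + p)/((2*p)))*p² = ((30 + p)*(1/(2*p)))*p² = ((30 + p)/(2*p))*p² = p*(30 + p)/2)
-907/Y(-2*4*(-2)) = -907*1/(8*(30 - 2*4*(-2))) = -907*1/(8*(30 - 8*(-2))) = -907*1/(8*(30 + 16)) = -907/((½)*16*46) = -907/368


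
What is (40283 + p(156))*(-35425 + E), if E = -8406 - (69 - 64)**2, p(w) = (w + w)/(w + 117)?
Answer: -12366909584/7 ≈ -1.7667e+9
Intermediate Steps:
p(w) = 2*w/(117 + w) (p(w) = (2*w)/(117 + w) = 2*w/(117 + w))
E = -8431 (E = -8406 - 1*5**2 = -8406 - 1*25 = -8406 - 25 = -8431)
(40283 + p(156))*(-35425 + E) = (40283 + 2*156/(117 + 156))*(-35425 - 8431) = (40283 + 2*156/273)*(-43856) = (40283 + 2*156*(1/273))*(-43856) = (40283 + 8/7)*(-43856) = (281989/7)*(-43856) = -12366909584/7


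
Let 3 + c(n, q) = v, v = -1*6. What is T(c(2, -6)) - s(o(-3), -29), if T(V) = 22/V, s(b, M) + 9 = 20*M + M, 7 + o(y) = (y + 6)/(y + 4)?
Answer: 5540/9 ≈ 615.56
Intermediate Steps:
o(y) = -7 + (6 + y)/(4 + y) (o(y) = -7 + (y + 6)/(y + 4) = -7 + (6 + y)/(4 + y))
v = -6
c(n, q) = -9 (c(n, q) = -3 - 6 = -9)
s(b, M) = -9 + 21*M (s(b, M) = -9 + (20*M + M) = -9 + 21*M)
T(c(2, -6)) - s(o(-3), -29) = 22/(-9) - (-9 + 21*(-29)) = 22*(-1/9) - (-9 - 609) = -22/9 - 1*(-618) = -22/9 + 618 = 5540/9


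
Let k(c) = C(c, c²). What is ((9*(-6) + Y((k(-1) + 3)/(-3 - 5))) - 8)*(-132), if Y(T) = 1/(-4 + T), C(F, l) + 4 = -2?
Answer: 238392/29 ≈ 8220.4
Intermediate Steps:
C(F, l) = -6 (C(F, l) = -4 - 2 = -6)
k(c) = -6
((9*(-6) + Y((k(-1) + 3)/(-3 - 5))) - 8)*(-132) = ((9*(-6) + 1/(-4 + (-6 + 3)/(-3 - 5))) - 8)*(-132) = ((-54 + 1/(-4 - 3/(-8))) - 8)*(-132) = ((-54 + 1/(-4 - 3*(-⅛))) - 8)*(-132) = ((-54 + 1/(-4 + 3/8)) - 8)*(-132) = ((-54 + 1/(-29/8)) - 8)*(-132) = ((-54 - 8/29) - 8)*(-132) = (-1574/29 - 8)*(-132) = -1806/29*(-132) = 238392/29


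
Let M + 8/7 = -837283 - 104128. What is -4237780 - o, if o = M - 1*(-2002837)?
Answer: -37094434/7 ≈ -5.2992e+6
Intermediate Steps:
M = -6589885/7 (M = -8/7 + (-837283 - 104128) = -8/7 - 941411 = -6589885/7 ≈ -9.4141e+5)
o = 7429974/7 (o = -6589885/7 - 1*(-2002837) = -6589885/7 + 2002837 = 7429974/7 ≈ 1.0614e+6)
-4237780 - o = -4237780 - 1*7429974/7 = -4237780 - 7429974/7 = -37094434/7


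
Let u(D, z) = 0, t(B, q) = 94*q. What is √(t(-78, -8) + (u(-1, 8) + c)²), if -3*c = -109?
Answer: √5113/3 ≈ 23.835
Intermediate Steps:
c = 109/3 (c = -⅓*(-109) = 109/3 ≈ 36.333)
√(t(-78, -8) + (u(-1, 8) + c)²) = √(94*(-8) + (0 + 109/3)²) = √(-752 + (109/3)²) = √(-752 + 11881/9) = √(5113/9) = √5113/3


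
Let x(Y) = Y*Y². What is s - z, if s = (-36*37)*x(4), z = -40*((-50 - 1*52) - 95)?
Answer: -93128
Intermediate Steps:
x(Y) = Y³
z = 7880 (z = -40*((-50 - 52) - 95) = -40*(-102 - 95) = -40*(-197) = 7880)
s = -85248 (s = -36*37*4³ = -1332*64 = -85248)
s - z = -85248 - 1*7880 = -85248 - 7880 = -93128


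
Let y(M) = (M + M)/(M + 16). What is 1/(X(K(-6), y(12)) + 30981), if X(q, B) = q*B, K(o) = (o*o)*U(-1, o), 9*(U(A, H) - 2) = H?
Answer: 7/217155 ≈ 3.2235e-5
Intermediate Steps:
U(A, H) = 2 + H/9
y(M) = 2*M/(16 + M) (y(M) = (2*M)/(16 + M) = 2*M/(16 + M))
K(o) = o**2*(2 + o/9) (K(o) = (o*o)*(2 + o/9) = o**2*(2 + o/9))
X(q, B) = B*q
1/(X(K(-6), y(12)) + 30981) = 1/((2*12/(16 + 12))*((1/9)*(-6)**2*(18 - 6)) + 30981) = 1/((2*12/28)*((1/9)*36*12) + 30981) = 1/((2*12*(1/28))*48 + 30981) = 1/((6/7)*48 + 30981) = 1/(288/7 + 30981) = 1/(217155/7) = 7/217155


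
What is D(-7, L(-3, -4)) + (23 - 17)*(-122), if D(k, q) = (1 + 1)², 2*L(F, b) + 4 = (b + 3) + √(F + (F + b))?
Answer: -728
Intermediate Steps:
L(F, b) = -½ + b/2 + √(b + 2*F)/2 (L(F, b) = -2 + ((b + 3) + √(F + (F + b)))/2 = -2 + ((3 + b) + √(b + 2*F))/2 = -2 + (3 + b + √(b + 2*F))/2 = -2 + (3/2 + b/2 + √(b + 2*F)/2) = -½ + b/2 + √(b + 2*F)/2)
D(k, q) = 4 (D(k, q) = 2² = 4)
D(-7, L(-3, -4)) + (23 - 17)*(-122) = 4 + (23 - 17)*(-122) = 4 + 6*(-122) = 4 - 732 = -728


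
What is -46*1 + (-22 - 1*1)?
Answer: -69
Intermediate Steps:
-46*1 + (-22 - 1*1) = -46 + (-22 - 1) = -46 - 23 = -69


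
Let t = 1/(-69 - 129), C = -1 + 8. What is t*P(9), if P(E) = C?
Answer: -7/198 ≈ -0.035354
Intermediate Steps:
C = 7
t = -1/198 (t = 1/(-198) = -1/198 ≈ -0.0050505)
P(E) = 7
t*P(9) = -1/198*7 = -7/198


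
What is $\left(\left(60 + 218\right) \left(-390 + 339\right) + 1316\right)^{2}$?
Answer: $165431044$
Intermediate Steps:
$\left(\left(60 + 218\right) \left(-390 + 339\right) + 1316\right)^{2} = \left(278 \left(-51\right) + 1316\right)^{2} = \left(-14178 + 1316\right)^{2} = \left(-12862\right)^{2} = 165431044$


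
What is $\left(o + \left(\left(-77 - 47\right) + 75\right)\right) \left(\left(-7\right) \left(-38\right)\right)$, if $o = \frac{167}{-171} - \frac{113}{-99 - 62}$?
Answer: $- \frac{2713166}{207} \approx -13107.0$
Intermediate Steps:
$o = - \frac{7564}{27531}$ ($o = 167 \left(- \frac{1}{171}\right) - \frac{113}{-99 - 62} = - \frac{167}{171} - \frac{113}{-161} = - \frac{167}{171} - - \frac{113}{161} = - \frac{167}{171} + \frac{113}{161} = - \frac{7564}{27531} \approx -0.27474$)
$\left(o + \left(\left(-77 - 47\right) + 75\right)\right) \left(\left(-7\right) \left(-38\right)\right) = \left(- \frac{7564}{27531} + \left(\left(-77 - 47\right) + 75\right)\right) \left(\left(-7\right) \left(-38\right)\right) = \left(- \frac{7564}{27531} + \left(-124 + 75\right)\right) 266 = \left(- \frac{7564}{27531} - 49\right) 266 = \left(- \frac{1356583}{27531}\right) 266 = - \frac{2713166}{207}$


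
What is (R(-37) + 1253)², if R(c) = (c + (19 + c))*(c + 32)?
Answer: 2334784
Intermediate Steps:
R(c) = (19 + 2*c)*(32 + c)
(R(-37) + 1253)² = ((608 + 2*(-37)² + 83*(-37)) + 1253)² = ((608 + 2*1369 - 3071) + 1253)² = ((608 + 2738 - 3071) + 1253)² = (275 + 1253)² = 1528² = 2334784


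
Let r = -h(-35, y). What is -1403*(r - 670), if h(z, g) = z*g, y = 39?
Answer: -975085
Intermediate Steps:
h(z, g) = g*z
r = 1365 (r = -39*(-35) = -1*(-1365) = 1365)
-1403*(r - 670) = -1403*(1365 - 670) = -1403*695 = -975085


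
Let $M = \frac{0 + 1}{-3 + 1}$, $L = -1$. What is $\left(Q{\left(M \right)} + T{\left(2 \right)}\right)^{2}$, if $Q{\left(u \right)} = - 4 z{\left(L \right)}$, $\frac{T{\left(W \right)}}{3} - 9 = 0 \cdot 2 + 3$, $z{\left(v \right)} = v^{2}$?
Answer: $1024$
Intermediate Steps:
$T{\left(W \right)} = 36$ ($T{\left(W \right)} = 27 + 3 \left(0 \cdot 2 + 3\right) = 27 + 3 \left(0 + 3\right) = 27 + 3 \cdot 3 = 27 + 9 = 36$)
$M = - \frac{1}{2}$ ($M = 1 \frac{1}{-2} = 1 \left(- \frac{1}{2}\right) = - \frac{1}{2} \approx -0.5$)
$Q{\left(u \right)} = -4$ ($Q{\left(u \right)} = - 4 \left(-1\right)^{2} = \left(-4\right) 1 = -4$)
$\left(Q{\left(M \right)} + T{\left(2 \right)}\right)^{2} = \left(-4 + 36\right)^{2} = 32^{2} = 1024$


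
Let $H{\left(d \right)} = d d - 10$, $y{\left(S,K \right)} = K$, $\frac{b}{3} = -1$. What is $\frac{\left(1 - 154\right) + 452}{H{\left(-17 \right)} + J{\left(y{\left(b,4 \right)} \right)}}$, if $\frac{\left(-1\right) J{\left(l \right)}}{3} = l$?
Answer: $\frac{299}{267} \approx 1.1199$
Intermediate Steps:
$b = -3$ ($b = 3 \left(-1\right) = -3$)
$J{\left(l \right)} = - 3 l$
$H{\left(d \right)} = -10 + d^{2}$ ($H{\left(d \right)} = d^{2} - 10 = -10 + d^{2}$)
$\frac{\left(1 - 154\right) + 452}{H{\left(-17 \right)} + J{\left(y{\left(b,4 \right)} \right)}} = \frac{\left(1 - 154\right) + 452}{\left(-10 + \left(-17\right)^{2}\right) - 12} = \frac{\left(1 - 154\right) + 452}{\left(-10 + 289\right) - 12} = \frac{-153 + 452}{279 - 12} = \frac{299}{267}$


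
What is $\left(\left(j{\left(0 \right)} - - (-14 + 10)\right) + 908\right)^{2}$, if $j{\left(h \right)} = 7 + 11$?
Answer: $850084$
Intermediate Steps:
$j{\left(h \right)} = 18$
$\left(\left(j{\left(0 \right)} - - (-14 + 10)\right) + 908\right)^{2} = \left(\left(18 - - (-14 + 10)\right) + 908\right)^{2} = \left(\left(18 - \left(-1\right) \left(-4\right)\right) + 908\right)^{2} = \left(\left(18 - 4\right) + 908\right)^{2} = \left(14 + 908\right)^{2} = 922^{2} = 850084$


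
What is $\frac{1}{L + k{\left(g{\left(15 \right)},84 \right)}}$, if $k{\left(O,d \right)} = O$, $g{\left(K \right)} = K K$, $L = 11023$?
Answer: $\frac{1}{11248} \approx 8.8905 \cdot 10^{-5}$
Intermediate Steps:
$g{\left(K \right)} = K^{2}$
$\frac{1}{L + k{\left(g{\left(15 \right)},84 \right)}} = \frac{1}{11023 + 15^{2}} = \frac{1}{11023 + 225} = \frac{1}{11248}$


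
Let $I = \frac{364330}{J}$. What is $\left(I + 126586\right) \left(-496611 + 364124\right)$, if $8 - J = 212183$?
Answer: $- \frac{711667704977428}{42435} \approx -1.6771 \cdot 10^{10}$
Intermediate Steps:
$J = -212175$ ($J = 8 - 212183 = -212175$)
$I = - \frac{72866}{42435}$ ($I = \frac{364330}{-212175} = 364330 \left(- \frac{1}{212175}\right) = - \frac{72866}{42435} \approx -1.7171$)
$\left(I + 126586\right) \left(-496611 + 364124\right) = \left(- \frac{72866}{42435} + 126586\right) \left(-496611 + 364124\right) = \frac{5371604044}{42435} \left(-132487\right) = - \frac{711667704977428}{42435}$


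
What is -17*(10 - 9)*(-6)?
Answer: 102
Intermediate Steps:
-17*(10 - 9)*(-6) = -17*(-6) = 102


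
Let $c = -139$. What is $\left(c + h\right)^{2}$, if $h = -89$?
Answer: $51984$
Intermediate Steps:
$\left(c + h\right)^{2} = \left(-139 - 89\right)^{2} = \left(-228\right)^{2} = 51984$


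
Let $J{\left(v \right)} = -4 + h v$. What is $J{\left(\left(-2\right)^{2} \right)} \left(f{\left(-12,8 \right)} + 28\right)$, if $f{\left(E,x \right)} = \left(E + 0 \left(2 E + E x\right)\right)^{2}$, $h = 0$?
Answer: $-688$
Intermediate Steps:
$J{\left(v \right)} = -4$ ($J{\left(v \right)} = -4 + 0 v = -4 + 0 = -4$)
$f{\left(E,x \right)} = E^{2}$ ($f{\left(E,x \right)} = \left(E + 0\right)^{2} = E^{2}$)
$J{\left(\left(-2\right)^{2} \right)} \left(f{\left(-12,8 \right)} + 28\right) = - 4 \left(\left(-12\right)^{2} + 28\right) = - 4 \left(144 + 28\right) = \left(-4\right) 172 = -688$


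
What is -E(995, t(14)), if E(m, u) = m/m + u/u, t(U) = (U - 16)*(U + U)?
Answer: -2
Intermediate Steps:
t(U) = 2*U*(-16 + U) (t(U) = (-16 + U)*(2*U) = 2*U*(-16 + U))
E(m, u) = 2 (E(m, u) = 1 + 1 = 2)
-E(995, t(14)) = -1*2 = -2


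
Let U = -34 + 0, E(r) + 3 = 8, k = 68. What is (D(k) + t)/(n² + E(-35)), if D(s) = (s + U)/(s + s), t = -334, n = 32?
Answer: -445/1372 ≈ -0.32434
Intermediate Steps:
E(r) = 5 (E(r) = -3 + 8 = 5)
U = -34
D(s) = (-34 + s)/(2*s) (D(s) = (s - 34)/(s + s) = (-34 + s)/((2*s)) = (-34 + s)*(1/(2*s)) = (-34 + s)/(2*s))
(D(k) + t)/(n² + E(-35)) = ((½)*(-34 + 68)/68 - 334)/(32² + 5) = ((½)*(1/68)*34 - 334)/(1024 + 5) = (¼ - 334)/1029 = -1335/4*1/1029 = -445/1372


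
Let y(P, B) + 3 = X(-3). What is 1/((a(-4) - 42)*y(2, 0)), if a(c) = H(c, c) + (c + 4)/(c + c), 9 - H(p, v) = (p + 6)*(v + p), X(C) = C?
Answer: 1/102 ≈ 0.0098039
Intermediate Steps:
y(P, B) = -6 (y(P, B) = -3 - 3 = -6)
H(p, v) = 9 - (6 + p)*(p + v) (H(p, v) = 9 - (p + 6)*(v + p) = 9 - (6 + p)*(p + v))
a(c) = 9 - 12*c - 2*c² + (4 + c)/(2*c) (a(c) = (9 - c² - 6*c - 6*c - c*c) + (c + 4)/(c + c) = (9 - c² - 6*c - 6*c - c²) + (4 + c)/((2*c)) = (9 - 12*c - 2*c²) + (4 + c)*(1/(2*c)) = (9 - 12*c - 2*c²) + (4 + c)/(2*c) = 9 - 12*c - 2*c² + (4 + c)/(2*c))
1/((a(-4) - 42)*y(2, 0)) = 1/(((19/2 - 12*(-4) - 2*(-4)² + 2/(-4)) - 42)*(-6)) = 1/(((19/2 + 48 - 2*16 + 2*(-¼)) - 42)*(-6)) = 1/(((19/2 + 48 - 32 - ½) - 42)*(-6)) = 1/((25 - 42)*(-6)) = 1/(-17*(-6)) = 1/102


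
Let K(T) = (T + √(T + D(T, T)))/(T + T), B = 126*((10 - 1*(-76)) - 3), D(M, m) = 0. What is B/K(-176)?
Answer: 1227072/59 + 27888*I*√11/59 ≈ 20798.0 + 1567.7*I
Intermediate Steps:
B = 10458 (B = 126*((10 + 76) - 3) = 126*(86 - 3) = 126*83 = 10458)
K(T) = (T + √T)/(2*T) (K(T) = (T + √(T + 0))/(T + T) = (T + √T)/((2*T)) = (T + √T)*(1/(2*T)) = (T + √T)/(2*T))
B/K(-176) = 10458/(((½)*(-176 + √(-176))/(-176))) = 10458/(((½)*(-1/176)*(-176 + 4*I*√11))) = 10458/(½ - I*√11/88)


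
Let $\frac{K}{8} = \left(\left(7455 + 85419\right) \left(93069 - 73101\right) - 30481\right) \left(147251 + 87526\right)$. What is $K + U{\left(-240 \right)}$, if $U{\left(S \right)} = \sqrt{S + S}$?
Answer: $3483109407929016 + 4 i \sqrt{30} \approx 3.4831 \cdot 10^{15} + 21.909 i$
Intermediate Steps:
$K = 3483109407929016$ ($K = 8 \left(\left(7455 + 85419\right) \left(93069 - 73101\right) - 30481\right) \left(147251 + 87526\right) = 8 \left(92874 \cdot 19968 - 30481\right) 234777 = 8 \left(1854508032 - 30481\right) 234777 = 8 \cdot 1854477551 \cdot 234777 = 8 \cdot 435388675991127 = 3483109407929016$)
$U{\left(S \right)} = \sqrt{2} \sqrt{S}$ ($U{\left(S \right)} = \sqrt{2 S} = \sqrt{2} \sqrt{S}$)
$K + U{\left(-240 \right)} = 3483109407929016 + \sqrt{2} \sqrt{-240} = 3483109407929016 + \sqrt{2} \cdot 4 i \sqrt{15} = 3483109407929016 + 4 i \sqrt{30}$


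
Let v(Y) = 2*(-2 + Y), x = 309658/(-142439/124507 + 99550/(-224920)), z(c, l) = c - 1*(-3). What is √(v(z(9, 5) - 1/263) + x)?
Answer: I*√266481781524600197838952712658/1168562960499 ≈ 441.76*I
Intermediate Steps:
z(c, l) = 3 + c (z(c, l) = c + 3 = 3 + c)
x = -867169806926152/4443205173 (x = 309658/(-142439*1/124507 + 99550*(-1/224920)) = 309658/(-142439/124507 - 9955/22492) = 309658/(-4443205173/2800411444) = 309658*(-2800411444/4443205173) = -867169806926152/4443205173 ≈ -1.9517e+5)
v(Y) = -4 + 2*Y
√(v(z(9, 5) - 1/263) + x) = √((-4 + 2*((3 + 9) - 1/263)) - 867169806926152/4443205173) = √((-4 + 2*(12 - 1*1/263)) - 867169806926152/4443205173) = √((-4 + 2*(12 - 1/263)) - 867169806926152/4443205173) = √((-4 + 2*(3155/263)) - 867169806926152/4443205173) = √((-4 + 6310/263) - 867169806926152/4443205173) = √(5258/263 - 867169806926152/4443205173) = √(-228042296848778342/1168562960499) = I*√266481781524600197838952712658/1168562960499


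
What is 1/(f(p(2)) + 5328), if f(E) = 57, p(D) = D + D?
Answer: 1/5385 ≈ 0.00018570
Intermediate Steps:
p(D) = 2*D
1/(f(p(2)) + 5328) = 1/(57 + 5328) = 1/5385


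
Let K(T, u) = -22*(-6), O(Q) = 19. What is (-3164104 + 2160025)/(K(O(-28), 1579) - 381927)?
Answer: 334693/127265 ≈ 2.6299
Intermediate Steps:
K(T, u) = 132
(-3164104 + 2160025)/(K(O(-28), 1579) - 381927) = (-3164104 + 2160025)/(132 - 381927) = -1004079/(-381795) = -1004079*(-1/381795) = 334693/127265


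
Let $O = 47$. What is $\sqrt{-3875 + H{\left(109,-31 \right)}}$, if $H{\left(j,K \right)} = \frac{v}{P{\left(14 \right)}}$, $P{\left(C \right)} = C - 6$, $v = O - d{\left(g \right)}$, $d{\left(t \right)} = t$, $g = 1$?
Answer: $\frac{i \sqrt{15477}}{2} \approx 62.203 i$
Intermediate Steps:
$v = 46$ ($v = 47 - 1 = 46$)
$P{\left(C \right)} = -6 + C$ ($P{\left(C \right)} = C - 6 = -6 + C$)
$H{\left(j,K \right)} = \frac{23}{4}$ ($H{\left(j,K \right)} = \frac{46}{-6 + 14} = \frac{46}{8} = 46 \cdot \frac{1}{8} = \frac{23}{4}$)
$\sqrt{-3875 + H{\left(109,-31 \right)}} = \sqrt{-3875 + \frac{23}{4}} = \sqrt{- \frac{15477}{4}} = \frac{i \sqrt{15477}}{2}$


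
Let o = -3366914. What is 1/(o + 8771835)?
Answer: 1/5404921 ≈ 1.8502e-7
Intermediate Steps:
1/(o + 8771835) = 1/(-3366914 + 8771835) = 1/5404921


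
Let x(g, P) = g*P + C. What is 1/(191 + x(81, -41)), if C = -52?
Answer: -1/3182 ≈ -0.00031427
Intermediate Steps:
x(g, P) = -52 + P*g (x(g, P) = g*P - 52 = P*g - 52 = -52 + P*g)
1/(191 + x(81, -41)) = 1/(191 + (-52 - 41*81)) = 1/(191 + (-52 - 3321)) = 1/(191 - 3373) = 1/(-3182) = -1/3182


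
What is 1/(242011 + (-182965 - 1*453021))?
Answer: -1/393975 ≈ -2.5382e-6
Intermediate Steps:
1/(242011 + (-182965 - 1*453021)) = 1/(242011 + (-182965 - 453021)) = 1/(242011 - 635986) = 1/(-393975) = -1/393975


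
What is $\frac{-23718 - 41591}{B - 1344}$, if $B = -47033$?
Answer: $\frac{65309}{48377} \approx 1.35$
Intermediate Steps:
$\frac{-23718 - 41591}{B - 1344} = \frac{-23718 - 41591}{-47033 - 1344} = - \frac{65309}{-48377} = \left(-65309\right) \left(- \frac{1}{48377}\right) = \frac{65309}{48377}$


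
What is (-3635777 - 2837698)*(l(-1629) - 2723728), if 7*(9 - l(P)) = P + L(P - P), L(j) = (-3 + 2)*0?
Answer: 123412942683900/7 ≈ 1.7630e+13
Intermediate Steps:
L(j) = 0 (L(j) = -1*0 = 0)
l(P) = 9 - P/7 (l(P) = 9 - (P + 0)/7 = 9 - P/7)
(-3635777 - 2837698)*(l(-1629) - 2723728) = (-3635777 - 2837698)*((9 - ⅐*(-1629)) - 2723728) = -6473475*((9 + 1629/7) - 2723728) = -6473475*(1692/7 - 2723728) = -6473475*(-19064404/7) = 123412942683900/7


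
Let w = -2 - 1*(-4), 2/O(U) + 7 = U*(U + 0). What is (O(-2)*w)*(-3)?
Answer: 4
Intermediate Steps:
O(U) = 2/(-7 + U²) (O(U) = 2/(-7 + U*(U + 0)) = 2/(-7 + U*U) = 2/(-7 + U²))
w = 2 (w = -2 + 4 = 2)
(O(-2)*w)*(-3) = ((2/(-7 + (-2)²))*2)*(-3) = ((2/(-7 + 4))*2)*(-3) = ((2/(-3))*2)*(-3) = ((2*(-⅓))*2)*(-3) = -⅔*2*(-3) = -4/3*(-3) = 4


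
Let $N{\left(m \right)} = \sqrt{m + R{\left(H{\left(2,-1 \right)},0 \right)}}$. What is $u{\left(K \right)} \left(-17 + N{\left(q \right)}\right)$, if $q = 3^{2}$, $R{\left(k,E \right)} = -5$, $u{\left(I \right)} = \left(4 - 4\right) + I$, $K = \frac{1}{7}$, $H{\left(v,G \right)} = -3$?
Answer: $- \frac{15}{7} \approx -2.1429$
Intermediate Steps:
$K = \frac{1}{7} \approx 0.14286$
$u{\left(I \right)} = I$ ($u{\left(I \right)} = 0 + I = I$)
$q = 9$
$N{\left(m \right)} = \sqrt{-5 + m}$ ($N{\left(m \right)} = \sqrt{m - 5} = \sqrt{-5 + m}$)
$u{\left(K \right)} \left(-17 + N{\left(q \right)}\right) = \frac{-17 + \sqrt{-5 + 9}}{7} = \frac{-17 + \sqrt{4}}{7} = \frac{-17 + 2}{7} = \frac{1}{7} \left(-15\right) = - \frac{15}{7}$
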